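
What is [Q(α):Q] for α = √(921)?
[Q(α):Q] = 2

[Q(α):Q] equals the degree of the minimal polynomial of α. Here α^2 = 921 and x^2 - 921 is irreducible (d = 921 is squarefree, ≠ 1, hence not a square), so deg(m_α) = 2. Thus [Q(α):Q] = 2.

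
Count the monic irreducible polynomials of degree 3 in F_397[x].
There are 20856792 monic irreducible polynomials of degree 3 over F_397

Each element of F_{397^3} that lies in no proper subfield is a root of exactly one monic irreducible of degree 3 over F_397, and each such polynomial has 3 distinct roots in F_{397^3}. By Möbius inversion the count is N_397(3) = (1/3) Σ_{d|3} μ(3/d) · 397^d = (1/3)(μ(3)·397^1 + μ(1)·397^3) = 62570376/3 = 20856792.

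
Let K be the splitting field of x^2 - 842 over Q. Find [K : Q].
[K : Q] = 2

f(x) = x^2 - 842 factors as (x - √842)(x + √842). The splitting field is K = Q(√842). Since 842 is squarefree and > 1, it is not a perfect square, so x^2 - 842 is irreducible over Q and [Q(√842) : Q] = 2. Hence [K : Q] = 2.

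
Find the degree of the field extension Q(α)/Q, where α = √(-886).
[Q(α):Q] = 2

[Q(α):Q] equals the degree of the minimal polynomial of α. Here α^2 = -886 and x^2 + 886 is irreducible (d = -886 is squarefree, ≠ 1, hence not a square), so deg(m_α) = 2. Thus [Q(α):Q] = 2.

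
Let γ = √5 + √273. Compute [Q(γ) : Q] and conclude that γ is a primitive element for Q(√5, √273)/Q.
[Q(γ) : Q] = 4 (equivalently, Q(γ) = Q(√5, √273))

Obviously Q(γ) ⊆ Q(√5, √273), and [Q(√5, √273):Q] = 4 (since 5, 273 are distinct squarefree integers > 1 with 1365 not a perfect square). To show equality we compute the minimal polynomial of γ. From γ = √5 + √273: γ^2 = 5 + 2√(1365) + 273 = 278 + 2√(1365), so γ^2 - 278 = 2√(1365); squaring, (γ^2 - 278)^2 = 4·1365, i.e. γ^4 - 556γ^2 + 77284 - 5460 = 0, i.e. γ^4 - 556γ^2 + 71824 = 0. So γ is a root of x^4 - 556x^2 + 71824. This polynomial is irreducible over Q: it has no rational root (each ±√5 ± √273 is irrational), and any factorization into two quadratics over Q would force √(1365) ∈ Q (pairing opposite roots) or √5, √273 ∈ Q (other pairings), all impossible. Hence [Q(γ):Q] = 4 = [Q(√5, √273):Q], so Q(γ) = Q(√5, √273).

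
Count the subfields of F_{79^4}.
F_{79^4} has 3 subfields

The subfields of F_{p^n} are exactly the fields F_{p^d} for d | n (each is the fixed field of the unique index-d subgroup of Gal(F_{p^n}/F_p) ≅ Z/nZ). The divisors of n = 4 are {1, 2, 4}, giving 3 subfields: F_{79^1}, F_{79^2}, F_{79^4}.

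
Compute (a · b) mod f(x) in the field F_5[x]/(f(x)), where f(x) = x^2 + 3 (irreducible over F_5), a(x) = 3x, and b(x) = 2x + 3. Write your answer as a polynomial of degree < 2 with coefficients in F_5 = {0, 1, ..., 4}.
a · b ≡ 4x + 2 (mod f(x))

Multiply in F_5[x]: a(x)·b(x) = (3x)·(2x + 3) = x^2 + 4x. This has degree ≥ 2, so divide by f(x) over F_5: x^2 + 4x = (1)·(x^2 + 3) + (4x + 2). Hence a·b ≡ 4x + 2 (mod f). (F_5[x]/(f) is a field with 5^2 = 25 elements since f is irreducible of degree 2.)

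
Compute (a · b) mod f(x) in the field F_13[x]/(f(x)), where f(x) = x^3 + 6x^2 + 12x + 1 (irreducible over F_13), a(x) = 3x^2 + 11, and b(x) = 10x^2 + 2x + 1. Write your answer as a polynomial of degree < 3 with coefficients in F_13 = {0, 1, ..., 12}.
a · b ≡ 4x^2 + 3 (mod f(x))

Multiply in F_13[x]: a(x)·b(x) = (3x^2 + 11)·(10x^2 + 2x + 1) = 4x^4 + 6x^3 + 9x^2 + 9x + 11. This has degree ≥ 3, so divide by f(x) over F_13: 4x^4 + 6x^3 + 9x^2 + 9x + 11 = (4x + 8)·(x^3 + 6x^2 + 12x + 1) + (4x^2 + 3). Hence a·b ≡ 4x^2 + 3 (mod f). (F_13[x]/(f) is a field with 13^3 = 2197 elements since f is irreducible of degree 3.)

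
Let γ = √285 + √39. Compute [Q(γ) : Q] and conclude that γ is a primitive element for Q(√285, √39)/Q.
[Q(γ) : Q] = 4 (equivalently, Q(γ) = Q(√285, √39))

Obviously Q(γ) ⊆ Q(√285, √39), and [Q(√285, √39):Q] = 4 (since 285, 39 are distinct squarefree integers > 1 with 11115 not a perfect square). To show equality we compute the minimal polynomial of γ. From γ = √285 + √39: γ^2 = 285 + 2√(11115) + 39 = 324 + 2√(11115), so γ^2 - 324 = 2√(11115); squaring, (γ^2 - 324)^2 = 4·11115, i.e. γ^4 - 648γ^2 + 104976 - 44460 = 0, i.e. γ^4 - 648γ^2 + 60516 = 0. So γ is a root of x^4 - 648x^2 + 60516. This polynomial is irreducible over Q: it has no rational root (each ±√285 ± √39 is irrational), and any factorization into two quadratics over Q would force √(11115) ∈ Q (pairing opposite roots) or √285, √39 ∈ Q (other pairings), all impossible. Hence [Q(γ):Q] = 4 = [Q(√285, √39):Q], so Q(γ) = Q(√285, √39).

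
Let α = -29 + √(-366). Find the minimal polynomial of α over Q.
m_α(x) = x^2 + 58x + 1207

From α + 29 = √(-366), squaring gives (α + 29)^2 = -366, i.e. α^2 + 58α + 841 = -366, so α^2 + 58α + 1207 = 0. The discriminant of x^2 + 58x + 1207 is (58)^2 - 4·(1207) = 3364 - 4828 = -1464, and 4·(-366) is not a perfect square in Q since -366 is squarefree and ≠ 1. Hence x^2 + 58x + 1207 is irreducible over Q and is the minimal polynomial of α.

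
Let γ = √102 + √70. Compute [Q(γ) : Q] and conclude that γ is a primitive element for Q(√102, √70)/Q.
[Q(γ) : Q] = 4 (equivalently, Q(γ) = Q(√102, √70))

Obviously Q(γ) ⊆ Q(√102, √70), and [Q(√102, √70):Q] = 4 (since 102, 70 are distinct squarefree integers > 1 with 7140 not a perfect square). To show equality we compute the minimal polynomial of γ. From γ = √102 + √70: γ^2 = 102 + 2√(7140) + 70 = 172 + 2√(7140), so γ^2 - 172 = 2√(7140); squaring, (γ^2 - 172)^2 = 4·7140, i.e. γ^4 - 344γ^2 + 29584 - 28560 = 0, i.e. γ^4 - 344γ^2 + 1024 = 0. So γ is a root of x^4 - 344x^2 + 1024. This polynomial is irreducible over Q: it has no rational root (each ±√102 ± √70 is irrational), and any factorization into two quadratics over Q would force √(7140) ∈ Q (pairing opposite roots) or √102, √70 ∈ Q (other pairings), all impossible. Hence [Q(γ):Q] = 4 = [Q(√102, √70):Q], so Q(γ) = Q(√102, √70).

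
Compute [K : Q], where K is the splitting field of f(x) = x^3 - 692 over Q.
[K : Q] = 6

The roots of x^3 - 692 are ∛692, ω∛692, ω^2∛692 where ω = e^(2πi/3) is a primitive cube root of unity, so K = Q(∛692, ω). Now [Q(∛692):Q] = 3 (since 692 is not a perfect cube, x^3 - 692 is irreducible) and [Q(ω):Q] = 2. Both 2 and 3 divide [K:Q], and [K:Q] ≤ 3·2 = 6, so [K:Q] = 6. (Equivalently: Q(∛692) ⊂ R but ω ∉ R, so [K : Q(∛692)] = 2.)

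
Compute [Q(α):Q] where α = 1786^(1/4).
[Q(α):Q] = 4

α is a root of x^4 - 1786. By Eisenstein's criterion at the prime p = 2 (which divides the constant term 1786 but p^2 = 4 does not, since 1786 is squarefree), x^4 - 1786 is irreducible over Q. Hence [Q(α):Q] = 4.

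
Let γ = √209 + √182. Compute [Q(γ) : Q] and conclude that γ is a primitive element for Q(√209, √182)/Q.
[Q(γ) : Q] = 4 (equivalently, Q(γ) = Q(√209, √182))

Obviously Q(γ) ⊆ Q(√209, √182), and [Q(√209, √182):Q] = 4 (since 209, 182 are distinct squarefree integers > 1 with 38038 not a perfect square). To show equality we compute the minimal polynomial of γ. From γ = √209 + √182: γ^2 = 209 + 2√(38038) + 182 = 391 + 2√(38038), so γ^2 - 391 = 2√(38038); squaring, (γ^2 - 391)^2 = 4·38038, i.e. γ^4 - 782γ^2 + 152881 - 152152 = 0, i.e. γ^4 - 782γ^2 + 729 = 0. So γ is a root of x^4 - 782x^2 + 729. This polynomial is irreducible over Q: it has no rational root (each ±√209 ± √182 is irrational), and any factorization into two quadratics over Q would force √(38038) ∈ Q (pairing opposite roots) or √209, √182 ∈ Q (other pairings), all impossible. Hence [Q(γ):Q] = 4 = [Q(√209, √182):Q], so Q(γ) = Q(√209, √182).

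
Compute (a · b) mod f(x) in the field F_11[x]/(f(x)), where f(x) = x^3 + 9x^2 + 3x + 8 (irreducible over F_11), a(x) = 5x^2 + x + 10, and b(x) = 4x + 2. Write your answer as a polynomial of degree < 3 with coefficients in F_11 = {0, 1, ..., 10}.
a · b ≡ 10x^2 + 4x + 3 (mod f(x))

Multiply in F_11[x]: a(x)·b(x) = (5x^2 + x + 10)·(4x + 2) = 9x^3 + 3x^2 + 9x + 9. This has degree ≥ 3, so divide by f(x) over F_11: 9x^3 + 3x^2 + 9x + 9 = (9)·(x^3 + 9x^2 + 3x + 8) + (10x^2 + 4x + 3). Hence a·b ≡ 10x^2 + 4x + 3 (mod f). (F_11[x]/(f) is a field with 11^3 = 1331 elements since f is irreducible of degree 3.)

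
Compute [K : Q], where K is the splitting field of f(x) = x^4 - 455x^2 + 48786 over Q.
[K : Q] = 4

Solving the quadratic in x^2: x^2 = (455 ± √(455^2 - 4·48786))/2 = (455 ± √11881)/2 = (455 ± 109)/2, giving x^2 = 282 or x^2 = 173. So f(x) = (x^2 - 282)(x^2 - 173) and the roots of f are ±√282, ±√173. Hence the splitting field is K = Q(√282, √173). Since 282 and 173 are distinct squarefree integers > 1, their product 48786 is not a perfect square, so √173 ∉ Q(√282). By the tower law [K:Q] = [Q(√282,√173):Q(√282)] · [Q(√282):Q] = 2 · 2 = 4.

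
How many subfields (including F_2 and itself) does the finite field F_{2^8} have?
F_{2^8} has 4 subfields

The subfields of F_{p^n} are exactly the fields F_{p^d} for d | n (each is the fixed field of the unique index-d subgroup of Gal(F_{p^n}/F_p) ≅ Z/nZ). The divisors of n = 8 are {1, 2, 4, 8}, giving 4 subfields: F_{2^1}, F_{2^2}, F_{2^4}, F_{2^8}.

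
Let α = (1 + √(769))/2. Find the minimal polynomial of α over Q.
m_α(x) = x^2 - x - 192

From 2α - 1 = √(769), squaring gives (2α - 1)^2 = 769, i.e. 4α^2 - 4α + 1 = 769, so α^2 - α + (1 - 769)/4 = 0. Since 769 ≡ 1 (mod 4), (1 - 769)/4 = -192 ∈ Z. The polynomial x^2 - x - 192 has discriminant 1 - 4·(-192) = 769, which is not a perfect square in Q (d = 769 is squarefree and ≠ 1), so x^2 - x - 192 is irreducible over Q. It is the minimal polynomial of α.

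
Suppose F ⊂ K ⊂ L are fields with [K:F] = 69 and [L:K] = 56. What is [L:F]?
[L:F] = 3864

The tower law says that for any tower of field extensions F ⊂ K ⊂ L with finite degrees, [L:F] = [L:K] · [K:F]. Here this gives [L:F] = 56 · 69 = 3864.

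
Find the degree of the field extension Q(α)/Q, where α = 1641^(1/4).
[Q(α):Q] = 4

α is a root of x^4 - 1641. By Eisenstein's criterion at the prime p = 3 (which divides the constant term 1641 but p^2 = 9 does not, since 1641 is squarefree), x^4 - 1641 is irreducible over Q. Hence [Q(α):Q] = 4.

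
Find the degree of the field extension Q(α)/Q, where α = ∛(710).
[Q(α):Q] = 3

The minimal polynomial of α is x^3 - 710, irreducible over Q since 710 is not a perfect cube (so x^3 - 710 has no rational root). Hence [Q(α):Q] = deg(m_α) = 3.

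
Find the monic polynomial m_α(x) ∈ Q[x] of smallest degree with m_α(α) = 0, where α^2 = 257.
m_α(x) = x^2 - 257

α satisfies α^2 - 257 = 0, so x^2 - 257 annihilates α. Since d = 257 is squarefree and ≠ 1, it is not a perfect square in Q, so x^2 - 257 has no rational root and is therefore irreducible over Q (a degree-2 polynomial over a field is irreducible iff it has no root). Hence m_α(x) = x^2 - 257.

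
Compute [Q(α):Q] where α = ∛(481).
[Q(α):Q] = 3

The minimal polynomial of α is x^3 - 481, irreducible over Q since 481 is not a perfect cube (so x^3 - 481 has no rational root). Hence [Q(α):Q] = deg(m_α) = 3.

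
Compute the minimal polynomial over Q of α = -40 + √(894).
m_α(x) = x^2 + 80x + 706

From α + 40 = √(894), squaring gives (α + 40)^2 = 894, i.e. α^2 + 80α + 1600 = 894, so α^2 + 80α + 706 = 0. The discriminant of x^2 + 80x + 706 is (80)^2 - 4·(706) = 6400 - 2824 = 3576, and 4·(894) is not a perfect square in Q since 894 is squarefree and ≠ 1. Hence x^2 + 80x + 706 is irreducible over Q and is the minimal polynomial of α.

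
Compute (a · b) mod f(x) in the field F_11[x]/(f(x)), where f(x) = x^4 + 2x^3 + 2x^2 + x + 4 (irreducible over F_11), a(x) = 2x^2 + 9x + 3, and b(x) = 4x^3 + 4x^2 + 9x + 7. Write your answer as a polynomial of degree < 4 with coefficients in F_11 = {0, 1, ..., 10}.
a · b ≡ 5x^3 + 10x^2 + 8x + 8 (mod f(x))

Multiply in F_11[x]: a(x)·b(x) = (2x^2 + 9x + 3)·(4x^3 + 4x^2 + 9x + 7) = 8x^5 + 8x^2 + 2x + 10. This has degree ≥ 4, so divide by f(x) over F_11: 8x^5 + 8x^2 + 2x + 10 = (8x + 6)·(x^4 + 2x^3 + 2x^2 + x + 4) + (5x^3 + 10x^2 + 8x + 8). Hence a·b ≡ 5x^3 + 10x^2 + 8x + 8 (mod f). (F_11[x]/(f) is a field with 11^4 = 14641 elements since f is irreducible of degree 4.)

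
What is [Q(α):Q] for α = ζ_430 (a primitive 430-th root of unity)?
[Q(α):Q] = 168

The minimal polynomial of ζ_430 over Q is the 430-th cyclotomic polynomial Φ_430(x), which is irreducible over Q and has degree φ(430) = 168. Hence [Q(α):Q] = φ(430) = 168.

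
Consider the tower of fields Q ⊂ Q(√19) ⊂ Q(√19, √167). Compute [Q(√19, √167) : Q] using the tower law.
[Q(√19, √167) : Q] = 4

[Q(√19):Q] = 2 (min poly x^2 - 19, irreducible since 19 is squarefree > 1). For the top step, suppose √167 ∈ Q(√19), say √167 = c + d√19 with c, d ∈ Q. Squaring: 167 = c^2 + 19d^2 + 2cd√19. Since √19 ∉ Q this forces 2cd = 0. If d = 0 then √167 = c ∈ Q, contradicting 167 squarefree > 1. If c = 0 then 167 = 19d^2, so 19·167 = (19d)^2 is a perfect square in Q — but 19·167 = 3173 is not a perfect square (since 19 and 167 are distinct squarefree integers). Contradiction. Hence √167 ∉ Q(√19), so x^2 - 167 stays irreducible over Q(√19) and [Q(√19, √167) : Q(√19)] = 2. By the tower law, [Q(√19, √167) : Q] = 2 · 2 = 4.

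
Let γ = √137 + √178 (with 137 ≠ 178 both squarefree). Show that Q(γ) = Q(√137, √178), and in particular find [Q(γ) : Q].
[Q(γ) : Q] = 4 (equivalently, Q(γ) = Q(√137, √178))

Obviously Q(γ) ⊆ Q(√137, √178), and [Q(√137, √178):Q] = 4 (since 137, 178 are distinct squarefree integers > 1 with 24386 not a perfect square). To show equality we compute the minimal polynomial of γ. From γ = √137 + √178: γ^2 = 137 + 2√(24386) + 178 = 315 + 2√(24386), so γ^2 - 315 = 2√(24386); squaring, (γ^2 - 315)^2 = 4·24386, i.e. γ^4 - 630γ^2 + 99225 - 97544 = 0, i.e. γ^4 - 630γ^2 + 1681 = 0. So γ is a root of x^4 - 630x^2 + 1681. This polynomial is irreducible over Q: it has no rational root (each ±√137 ± √178 is irrational), and any factorization into two quadratics over Q would force √(24386) ∈ Q (pairing opposite roots) or √137, √178 ∈ Q (other pairings), all impossible. Hence [Q(γ):Q] = 4 = [Q(√137, √178):Q], so Q(γ) = Q(√137, √178).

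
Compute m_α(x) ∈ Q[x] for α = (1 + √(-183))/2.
m_α(x) = x^2 - x + 46

From 2α - 1 = √(-183), squaring gives (2α - 1)^2 = -183, i.e. 4α^2 - 4α + 1 = -183, so α^2 - α + (1 + 183)/4 = 0. Since -183 ≡ 1 (mod 4), (1 + 183)/4 = 46 ∈ Z. The polynomial x^2 - x + 46 has discriminant 1 - 4·(46) = -183, which is not a perfect square in Q (d = -183 is squarefree and ≠ 1), so x^2 - x + 46 is irreducible over Q. It is the minimal polynomial of α.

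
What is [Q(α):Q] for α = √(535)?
[Q(α):Q] = 2

[Q(α):Q] equals the degree of the minimal polynomial of α. Here α^2 = 535 and x^2 - 535 is irreducible (d = 535 is squarefree, ≠ 1, hence not a square), so deg(m_α) = 2. Thus [Q(α):Q] = 2.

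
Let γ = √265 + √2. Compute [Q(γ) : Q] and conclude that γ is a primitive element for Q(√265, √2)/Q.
[Q(γ) : Q] = 4 (equivalently, Q(γ) = Q(√265, √2))

Obviously Q(γ) ⊆ Q(√265, √2), and [Q(√265, √2):Q] = 4 (since 265, 2 are distinct squarefree integers > 1 with 530 not a perfect square). To show equality we compute the minimal polynomial of γ. From γ = √265 + √2: γ^2 = 265 + 2√(530) + 2 = 267 + 2√(530), so γ^2 - 267 = 2√(530); squaring, (γ^2 - 267)^2 = 4·530, i.e. γ^4 - 534γ^2 + 71289 - 2120 = 0, i.e. γ^4 - 534γ^2 + 69169 = 0. So γ is a root of x^4 - 534x^2 + 69169. This polynomial is irreducible over Q: it has no rational root (each ±√265 ± √2 is irrational), and any factorization into two quadratics over Q would force √(530) ∈ Q (pairing opposite roots) or √265, √2 ∈ Q (other pairings), all impossible. Hence [Q(γ):Q] = 4 = [Q(√265, √2):Q], so Q(γ) = Q(√265, √2).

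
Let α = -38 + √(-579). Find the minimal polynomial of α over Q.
m_α(x) = x^2 + 76x + 2023

From α + 38 = √(-579), squaring gives (α + 38)^2 = -579, i.e. α^2 + 76α + 1444 = -579, so α^2 + 76α + 2023 = 0. The discriminant of x^2 + 76x + 2023 is (76)^2 - 4·(2023) = 5776 - 8092 = -2316, and 4·(-579) is not a perfect square in Q since -579 is squarefree and ≠ 1. Hence x^2 + 76x + 2023 is irreducible over Q and is the minimal polynomial of α.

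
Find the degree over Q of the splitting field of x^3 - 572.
[K : Q] = 6

The roots of x^3 - 572 are ∛572, ω∛572, ω^2∛572 where ω = e^(2πi/3) is a primitive cube root of unity, so K = Q(∛572, ω). Now [Q(∛572):Q] = 3 (since 572 is not a perfect cube, x^3 - 572 is irreducible) and [Q(ω):Q] = 2. Both 2 and 3 divide [K:Q], and [K:Q] ≤ 3·2 = 6, so [K:Q] = 6. (Equivalently: Q(∛572) ⊂ R but ω ∉ R, so [K : Q(∛572)] = 2.)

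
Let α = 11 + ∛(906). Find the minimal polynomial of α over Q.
m_α(x) = x^3 - 33x^2 + 363x - 2237

Set β = α - 11 = ∛(906), so β^3 = 906. Then (α - 11)^3 - 906 = 0, i.e. α is a root of g(x) = (x - 11)^3 - 906 = x^3 - 33x^2 + 363x - 2237. Since g(x) = h(x - 11) where h(x) = x^3 - 906, and h is irreducible over Q (because 906 is not a perfect cube, so h has no rational root, and a monic cubic with no rational root is irreducible), g is also irreducible (irreducibility is preserved under the substitution x → x - 11). Hence m_α(x) = x^3 - 33x^2 + 363x - 2237.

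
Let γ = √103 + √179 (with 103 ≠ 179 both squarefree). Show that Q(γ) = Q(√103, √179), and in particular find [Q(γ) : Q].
[Q(γ) : Q] = 4 (equivalently, Q(γ) = Q(√103, √179))

Obviously Q(γ) ⊆ Q(√103, √179), and [Q(√103, √179):Q] = 4 (since 103, 179 are distinct squarefree integers > 1 with 18437 not a perfect square). To show equality we compute the minimal polynomial of γ. From γ = √103 + √179: γ^2 = 103 + 2√(18437) + 179 = 282 + 2√(18437), so γ^2 - 282 = 2√(18437); squaring, (γ^2 - 282)^2 = 4·18437, i.e. γ^4 - 564γ^2 + 79524 - 73748 = 0, i.e. γ^4 - 564γ^2 + 5776 = 0. So γ is a root of x^4 - 564x^2 + 5776. This polynomial is irreducible over Q: it has no rational root (each ±√103 ± √179 is irrational), and any factorization into two quadratics over Q would force √(18437) ∈ Q (pairing opposite roots) or √103, √179 ∈ Q (other pairings), all impossible. Hence [Q(γ):Q] = 4 = [Q(√103, √179):Q], so Q(γ) = Q(√103, √179).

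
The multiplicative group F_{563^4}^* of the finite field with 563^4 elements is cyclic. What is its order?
|F_{563^4}^*| = 100469346960

F_{563^4} has 563^4 = 100469346961 elements; its multiplicative group consists of all nonzero elements, so |F_{563^4}^*| = 100469346961 - 1 = 100469346960. (It is cyclic since any finite subgroup of the multiplicative group of a field is cyclic.)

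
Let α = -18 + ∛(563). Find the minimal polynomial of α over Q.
m_α(x) = x^3 + 54x^2 + 972x + 5269

Set β = α + 18 = ∛(563), so β^3 = 563. Then (α + 18)^3 - 563 = 0, i.e. α is a root of g(x) = (x + 18)^3 - 563 = x^3 + 54x^2 + 972x + 5269. Since g(x) = h(x + 18) where h(x) = x^3 - 563, and h is irreducible over Q (because 563 is not a perfect cube, so h has no rational root, and a monic cubic with no rational root is irreducible), g is also irreducible (irreducibility is preserved under the substitution x → x + 18). Hence m_α(x) = x^3 + 54x^2 + 972x + 5269.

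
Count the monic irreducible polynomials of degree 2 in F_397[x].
There are 78606 monic irreducible polynomials of degree 2 over F_397

Each element of F_{397^2} that lies in no proper subfield is a root of exactly one monic irreducible of degree 2 over F_397, and each such polynomial has 2 distinct roots in F_{397^2}. By Möbius inversion the count is N_397(2) = (1/2) Σ_{d|2} μ(2/d) · 397^d = (1/2)(μ(2)·397^1 + μ(1)·397^2) = 157212/2 = 78606.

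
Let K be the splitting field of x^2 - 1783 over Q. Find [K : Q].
[K : Q] = 2

f(x) = x^2 - 1783 factors as (x - √1783)(x + √1783). The splitting field is K = Q(√1783). Since 1783 is squarefree and > 1, it is not a perfect square, so x^2 - 1783 is irreducible over Q and [Q(√1783) : Q] = 2. Hence [K : Q] = 2.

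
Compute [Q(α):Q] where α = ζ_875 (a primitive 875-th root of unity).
[Q(α):Q] = 600

The minimal polynomial of ζ_875 over Q is the 875-th cyclotomic polynomial Φ_875(x), which is irreducible over Q and has degree φ(875) = 600. Hence [Q(α):Q] = φ(875) = 600.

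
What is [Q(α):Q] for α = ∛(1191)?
[Q(α):Q] = 3

The minimal polynomial of α is x^3 - 1191, irreducible over Q since 1191 is not a perfect cube (so x^3 - 1191 has no rational root). Hence [Q(α):Q] = deg(m_α) = 3.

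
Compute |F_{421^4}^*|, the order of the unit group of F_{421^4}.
|F_{421^4}^*| = 31414372080

F_{421^4} has 421^4 = 31414372081 elements; its multiplicative group consists of all nonzero elements, so |F_{421^4}^*| = 31414372081 - 1 = 31414372080. (It is cyclic since any finite subgroup of the multiplicative group of a field is cyclic.)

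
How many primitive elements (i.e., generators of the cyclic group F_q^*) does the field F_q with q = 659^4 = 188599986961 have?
There are φ(188599986960) = 35271475200 primitive elements

F_q^* is cyclic of order q - 1 = 188599986960. A cyclic group of order m has exactly φ(m) generators. Here m = 188599986960 = 2^4 · 3 · 5 · 7 · 11 · 17 · 47 · 53 · 241, so the number of primitive elements is φ(188599986960) = 35271475200.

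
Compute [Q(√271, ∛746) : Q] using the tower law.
[Q(√271, ∛746) : Q] = 6

Let L = Q(√271, ∛746). Since Q(√271) ⊂ L and [Q(√271):Q] = 2, the tower law gives 2 | [L:Q]. Likewise Q(∛746) ⊂ L with [Q(∛746):Q] = 3 (because 746 is not a perfect cube), so 3 | [L:Q]. As gcd(2,3) = 1, [L:Q] is divisible by 6. Conversely L is generated over Q by √271 and ∛746, so [L:Q] ≤ 2·3 = 6. Therefore [Q(√271, ∛746) : Q] = 6.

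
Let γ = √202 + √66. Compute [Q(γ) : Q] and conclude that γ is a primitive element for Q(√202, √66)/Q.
[Q(γ) : Q] = 4 (equivalently, Q(γ) = Q(√202, √66))

Obviously Q(γ) ⊆ Q(√202, √66), and [Q(√202, √66):Q] = 4 (since 202, 66 are distinct squarefree integers > 1 with 13332 not a perfect square). To show equality we compute the minimal polynomial of γ. From γ = √202 + √66: γ^2 = 202 + 2√(13332) + 66 = 268 + 2√(13332), so γ^2 - 268 = 2√(13332); squaring, (γ^2 - 268)^2 = 4·13332, i.e. γ^4 - 536γ^2 + 71824 - 53328 = 0, i.e. γ^4 - 536γ^2 + 18496 = 0. So γ is a root of x^4 - 536x^2 + 18496. This polynomial is irreducible over Q: it has no rational root (each ±√202 ± √66 is irrational), and any factorization into two quadratics over Q would force √(13332) ∈ Q (pairing opposite roots) or √202, √66 ∈ Q (other pairings), all impossible. Hence [Q(γ):Q] = 4 = [Q(√202, √66):Q], so Q(γ) = Q(√202, √66).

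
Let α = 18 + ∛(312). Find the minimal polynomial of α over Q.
m_α(x) = x^3 - 54x^2 + 972x - 6144

Set β = α - 18 = ∛(312), so β^3 = 312. Then (α - 18)^3 - 312 = 0, i.e. α is a root of g(x) = (x - 18)^3 - 312 = x^3 - 54x^2 + 972x - 6144. Since g(x) = h(x - 18) where h(x) = x^3 - 312, and h is irreducible over Q (because 312 is not a perfect cube, so h has no rational root, and a monic cubic with no rational root is irreducible), g is also irreducible (irreducibility is preserved under the substitution x → x - 18). Hence m_α(x) = x^3 - 54x^2 + 972x - 6144.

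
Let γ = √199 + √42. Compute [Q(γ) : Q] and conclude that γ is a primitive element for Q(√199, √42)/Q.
[Q(γ) : Q] = 4 (equivalently, Q(γ) = Q(√199, √42))

Obviously Q(γ) ⊆ Q(√199, √42), and [Q(√199, √42):Q] = 4 (since 199, 42 are distinct squarefree integers > 1 with 8358 not a perfect square). To show equality we compute the minimal polynomial of γ. From γ = √199 + √42: γ^2 = 199 + 2√(8358) + 42 = 241 + 2√(8358), so γ^2 - 241 = 2√(8358); squaring, (γ^2 - 241)^2 = 4·8358, i.e. γ^4 - 482γ^2 + 58081 - 33432 = 0, i.e. γ^4 - 482γ^2 + 24649 = 0. So γ is a root of x^4 - 482x^2 + 24649. This polynomial is irreducible over Q: it has no rational root (each ±√199 ± √42 is irrational), and any factorization into two quadratics over Q would force √(8358) ∈ Q (pairing opposite roots) or √199, √42 ∈ Q (other pairings), all impossible. Hence [Q(γ):Q] = 4 = [Q(√199, √42):Q], so Q(γ) = Q(√199, √42).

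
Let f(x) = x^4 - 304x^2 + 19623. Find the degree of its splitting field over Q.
[K : Q] = 4

Solving the quadratic in x^2: x^2 = (304 ± √(304^2 - 4·19623))/2 = (304 ± √13924)/2 = (304 ± 118)/2, giving x^2 = 93 or x^2 = 211. So f(x) = (x^2 - 93)(x^2 - 211) and the roots of f are ±√93, ±√211. Hence the splitting field is K = Q(√93, √211). Since 93 and 211 are distinct squarefree integers > 1, their product 19623 is not a perfect square, so √211 ∉ Q(√93). By the tower law [K:Q] = [Q(√93,√211):Q(√93)] · [Q(√93):Q] = 2 · 2 = 4.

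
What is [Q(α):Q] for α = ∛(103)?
[Q(α):Q] = 3

The minimal polynomial of α is x^3 - 103, irreducible over Q since 103 is not a perfect cube (so x^3 - 103 has no rational root). Hence [Q(α):Q] = deg(m_α) = 3.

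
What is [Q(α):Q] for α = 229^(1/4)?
[Q(α):Q] = 4

α is a root of x^4 - 229. By Eisenstein's criterion at the prime p = 229 (which divides the constant term 229 but p^2 = 52441 does not, since 229 is squarefree), x^4 - 229 is irreducible over Q. Hence [Q(α):Q] = 4.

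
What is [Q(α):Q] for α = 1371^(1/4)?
[Q(α):Q] = 4

α is a root of x^4 - 1371. By Eisenstein's criterion at the prime p = 3 (which divides the constant term 1371 but p^2 = 9 does not, since 1371 is squarefree), x^4 - 1371 is irreducible over Q. Hence [Q(α):Q] = 4.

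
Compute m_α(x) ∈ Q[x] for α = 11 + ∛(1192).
m_α(x) = x^3 - 33x^2 + 363x - 2523

Set β = α - 11 = ∛(1192), so β^3 = 1192. Then (α - 11)^3 - 1192 = 0, i.e. α is a root of g(x) = (x - 11)^3 - 1192 = x^3 - 33x^2 + 363x - 2523. Since g(x) = h(x - 11) where h(x) = x^3 - 1192, and h is irreducible over Q (because 1192 is not a perfect cube, so h has no rational root, and a monic cubic with no rational root is irreducible), g is also irreducible (irreducibility is preserved under the substitution x → x - 11). Hence m_α(x) = x^3 - 33x^2 + 363x - 2523.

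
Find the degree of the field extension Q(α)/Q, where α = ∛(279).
[Q(α):Q] = 3

The minimal polynomial of α is x^3 - 279, irreducible over Q since 279 is not a perfect cube (so x^3 - 279 has no rational root). Hence [Q(α):Q] = deg(m_α) = 3.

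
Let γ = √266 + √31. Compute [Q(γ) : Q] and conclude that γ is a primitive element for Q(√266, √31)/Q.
[Q(γ) : Q] = 4 (equivalently, Q(γ) = Q(√266, √31))

Obviously Q(γ) ⊆ Q(√266, √31), and [Q(√266, √31):Q] = 4 (since 266, 31 are distinct squarefree integers > 1 with 8246 not a perfect square). To show equality we compute the minimal polynomial of γ. From γ = √266 + √31: γ^2 = 266 + 2√(8246) + 31 = 297 + 2√(8246), so γ^2 - 297 = 2√(8246); squaring, (γ^2 - 297)^2 = 4·8246, i.e. γ^4 - 594γ^2 + 88209 - 32984 = 0, i.e. γ^4 - 594γ^2 + 55225 = 0. So γ is a root of x^4 - 594x^2 + 55225. This polynomial is irreducible over Q: it has no rational root (each ±√266 ± √31 is irrational), and any factorization into two quadratics over Q would force √(8246) ∈ Q (pairing opposite roots) or √266, √31 ∈ Q (other pairings), all impossible. Hence [Q(γ):Q] = 4 = [Q(√266, √31):Q], so Q(γ) = Q(√266, √31).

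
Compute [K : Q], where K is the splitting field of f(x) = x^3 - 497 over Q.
[K : Q] = 6

The roots of x^3 - 497 are ∛497, ω∛497, ω^2∛497 where ω = e^(2πi/3) is a primitive cube root of unity, so K = Q(∛497, ω). Now [Q(∛497):Q] = 3 (since 497 is not a perfect cube, x^3 - 497 is irreducible) and [Q(ω):Q] = 2. Both 2 and 3 divide [K:Q], and [K:Q] ≤ 3·2 = 6, so [K:Q] = 6. (Equivalently: Q(∛497) ⊂ R but ω ∉ R, so [K : Q(∛497)] = 2.)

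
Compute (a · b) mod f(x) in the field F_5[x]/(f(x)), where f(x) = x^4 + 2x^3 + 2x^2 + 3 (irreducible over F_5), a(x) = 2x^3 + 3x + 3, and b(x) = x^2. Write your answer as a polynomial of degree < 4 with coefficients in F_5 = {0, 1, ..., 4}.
a · b ≡ 2x^3 + x^2 + 4x + 2 (mod f(x))

Multiply in F_5[x]: a(x)·b(x) = (2x^3 + 3x + 3)·(x^2) = 2x^5 + 3x^3 + 3x^2. This has degree ≥ 4, so divide by f(x) over F_5: 2x^5 + 3x^3 + 3x^2 = (2x + 1)·(x^4 + 2x^3 + 2x^2 + 3) + (2x^3 + x^2 + 4x + 2). Hence a·b ≡ 2x^3 + x^2 + 4x + 2 (mod f). (F_5[x]/(f) is a field with 5^4 = 625 elements since f is irreducible of degree 4.)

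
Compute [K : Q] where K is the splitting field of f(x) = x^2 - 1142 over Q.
[K : Q] = 2

f(x) = x^2 - 1142 factors as (x - √1142)(x + √1142). The splitting field is K = Q(√1142). Since 1142 is squarefree and > 1, it is not a perfect square, so x^2 - 1142 is irreducible over Q and [Q(√1142) : Q] = 2. Hence [K : Q] = 2.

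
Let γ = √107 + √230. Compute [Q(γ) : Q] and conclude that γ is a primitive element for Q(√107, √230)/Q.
[Q(γ) : Q] = 4 (equivalently, Q(γ) = Q(√107, √230))

Obviously Q(γ) ⊆ Q(√107, √230), and [Q(√107, √230):Q] = 4 (since 107, 230 are distinct squarefree integers > 1 with 24610 not a perfect square). To show equality we compute the minimal polynomial of γ. From γ = √107 + √230: γ^2 = 107 + 2√(24610) + 230 = 337 + 2√(24610), so γ^2 - 337 = 2√(24610); squaring, (γ^2 - 337)^2 = 4·24610, i.e. γ^4 - 674γ^2 + 113569 - 98440 = 0, i.e. γ^4 - 674γ^2 + 15129 = 0. So γ is a root of x^4 - 674x^2 + 15129. This polynomial is irreducible over Q: it has no rational root (each ±√107 ± √230 is irrational), and any factorization into two quadratics over Q would force √(24610) ∈ Q (pairing opposite roots) or √107, √230 ∈ Q (other pairings), all impossible. Hence [Q(γ):Q] = 4 = [Q(√107, √230):Q], so Q(γ) = Q(√107, √230).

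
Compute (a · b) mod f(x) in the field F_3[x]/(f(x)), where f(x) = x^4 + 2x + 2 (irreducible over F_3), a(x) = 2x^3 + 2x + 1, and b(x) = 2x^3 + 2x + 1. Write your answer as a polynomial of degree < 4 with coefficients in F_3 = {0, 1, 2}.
a · b ≡ 2x^3 + 2x^2 (mod f(x))

Multiply in F_3[x]: a(x)·b(x) = (2x^3 + 2x + 1)·(2x^3 + 2x + 1) = x^6 + 2x^4 + x^3 + x^2 + x + 1. This has degree ≥ 4, so divide by f(x) over F_3: x^6 + 2x^4 + x^3 + x^2 + x + 1 = (x^2 + 2)·(x^4 + 2x + 2) + (2x^3 + 2x^2). Hence a·b ≡ 2x^3 + 2x^2 (mod f). (F_3[x]/(f) is a field with 3^4 = 81 elements since f is irreducible of degree 4.)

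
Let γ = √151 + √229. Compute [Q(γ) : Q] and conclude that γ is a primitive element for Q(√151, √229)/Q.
[Q(γ) : Q] = 4 (equivalently, Q(γ) = Q(√151, √229))

Obviously Q(γ) ⊆ Q(√151, √229), and [Q(√151, √229):Q] = 4 (since 151, 229 are distinct squarefree integers > 1 with 34579 not a perfect square). To show equality we compute the minimal polynomial of γ. From γ = √151 + √229: γ^2 = 151 + 2√(34579) + 229 = 380 + 2√(34579), so γ^2 - 380 = 2√(34579); squaring, (γ^2 - 380)^2 = 4·34579, i.e. γ^4 - 760γ^2 + 144400 - 138316 = 0, i.e. γ^4 - 760γ^2 + 6084 = 0. So γ is a root of x^4 - 760x^2 + 6084. This polynomial is irreducible over Q: it has no rational root (each ±√151 ± √229 is irrational), and any factorization into two quadratics over Q would force √(34579) ∈ Q (pairing opposite roots) or √151, √229 ∈ Q (other pairings), all impossible. Hence [Q(γ):Q] = 4 = [Q(√151, √229):Q], so Q(γ) = Q(√151, √229).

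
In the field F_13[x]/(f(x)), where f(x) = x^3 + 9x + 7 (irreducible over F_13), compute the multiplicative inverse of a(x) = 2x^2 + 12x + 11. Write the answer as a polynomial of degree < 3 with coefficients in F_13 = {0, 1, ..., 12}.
a(x)^(-1) ≡ 10x^2 + 6x + 12 (mod f(x))

Since f is irreducible over F_13, F_13[x]/(f) is a field and a(x) ≠ 0 has an inverse. Apply the extended Euclidean algorithm to f(x) and a(x) in F_13[x]: f(x) = (7x + 10)·a(x) + (7x + 1);  a(x) = (4x + 3)·(7x + 1) + (8). The last nonzero remainder is the constant 8 = gcd(f, a) in F_13. Back-substituting through the division chain expresses 8 = s(x)·a(x) + t(x)·f(x) with s(x) ≡ 2x^2 + 9x + 5 (mod f), so (2x^2 + 9x + 5)·a(x) ≡ 8 (mod f). Multiplying by 8^(-1) ≡ 5 in F_13 gives a(x)^(-1) ≡ 5·(2x^2 + 9x + 5) ≡ 10x^2 + 6x + 12 (mod f). Check: (2x^2 + 12x + 11)·(10x^2 + 6x + 12) = 7x^4 + 2x^3 + 11x^2 + 2x + 2 ≡ 1 (mod x^3 + 9x + 7).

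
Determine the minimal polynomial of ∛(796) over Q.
m_α(x) = x^3 - 796

α satisfies α^3 = 796, so x^3 - 796 annihilates α. By the rational root test, a rational root p/q (in lowest terms) of x^3 - 796 would satisfy p^3 = 796 q^3, forcing q = 1 and p^3 = 796; but 796 is not a perfect cube, contradiction. A monic cubic over Q with no rational root is irreducible (any nontrivial factorization would include a linear factor). Hence x^3 - 796 is the minimal polynomial of α, and in particular [Q(α):Q] = 3.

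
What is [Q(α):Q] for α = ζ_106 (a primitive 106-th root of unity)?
[Q(α):Q] = 52

The minimal polynomial of ζ_106 over Q is the 106-th cyclotomic polynomial Φ_106(x), which is irreducible over Q and has degree φ(106) = 52. Hence [Q(α):Q] = φ(106) = 52.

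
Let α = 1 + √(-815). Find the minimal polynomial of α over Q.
m_α(x) = x^2 - 2x + 816

From α - 1 = √(-815), squaring gives (α - 1)^2 = -815, i.e. α^2 - 2α + 1 = -815, so α^2 - 2α + 816 = 0. The discriminant of x^2 - 2x + 816 is (-2)^2 - 4·(816) = 4 - 3264 = -3260, and 4·(-815) is not a perfect square in Q since -815 is squarefree and ≠ 1. Hence x^2 - 2x + 816 is irreducible over Q and is the minimal polynomial of α.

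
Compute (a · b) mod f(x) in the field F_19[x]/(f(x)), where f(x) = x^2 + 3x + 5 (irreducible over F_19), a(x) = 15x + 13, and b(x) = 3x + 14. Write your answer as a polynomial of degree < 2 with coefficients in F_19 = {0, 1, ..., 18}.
a · b ≡ 14 (mod f(x))

Multiply in F_19[x]: a(x)·b(x) = (15x + 13)·(3x + 14) = 7x^2 + 2x + 11. This has degree ≥ 2, so divide by f(x) over F_19: 7x^2 + 2x + 11 = (7)·(x^2 + 3x + 5) + (14). Hence a·b ≡ 14 (mod f). (F_19[x]/(f) is a field with 19^2 = 361 elements since f is irreducible of degree 2.)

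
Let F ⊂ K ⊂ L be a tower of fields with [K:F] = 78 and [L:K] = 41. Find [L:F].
[L:F] = 3198

The tower law says that for any tower of field extensions F ⊂ K ⊂ L with finite degrees, [L:F] = [L:K] · [K:F]. Here this gives [L:F] = 41 · 78 = 3198.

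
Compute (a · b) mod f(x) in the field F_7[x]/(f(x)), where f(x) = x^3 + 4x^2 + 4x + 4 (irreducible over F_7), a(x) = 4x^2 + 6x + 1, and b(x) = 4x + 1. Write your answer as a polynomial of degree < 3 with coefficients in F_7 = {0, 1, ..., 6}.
a · b ≡ 6x^2 + 2x (mod f(x))

Multiply in F_7[x]: a(x)·b(x) = (4x^2 + 6x + 1)·(4x + 1) = 2x^3 + 3x + 1. This has degree ≥ 3, so divide by f(x) over F_7: 2x^3 + 3x + 1 = (2)·(x^3 + 4x^2 + 4x + 4) + (6x^2 + 2x). Hence a·b ≡ 6x^2 + 2x (mod f). (F_7[x]/(f) is a field with 7^3 = 343 elements since f is irreducible of degree 3.)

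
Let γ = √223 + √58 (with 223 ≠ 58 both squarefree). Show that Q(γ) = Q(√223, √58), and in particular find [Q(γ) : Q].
[Q(γ) : Q] = 4 (equivalently, Q(γ) = Q(√223, √58))

Obviously Q(γ) ⊆ Q(√223, √58), and [Q(√223, √58):Q] = 4 (since 223, 58 are distinct squarefree integers > 1 with 12934 not a perfect square). To show equality we compute the minimal polynomial of γ. From γ = √223 + √58: γ^2 = 223 + 2√(12934) + 58 = 281 + 2√(12934), so γ^2 - 281 = 2√(12934); squaring, (γ^2 - 281)^2 = 4·12934, i.e. γ^4 - 562γ^2 + 78961 - 51736 = 0, i.e. γ^4 - 562γ^2 + 27225 = 0. So γ is a root of x^4 - 562x^2 + 27225. This polynomial is irreducible over Q: it has no rational root (each ±√223 ± √58 is irrational), and any factorization into two quadratics over Q would force √(12934) ∈ Q (pairing opposite roots) or √223, √58 ∈ Q (other pairings), all impossible. Hence [Q(γ):Q] = 4 = [Q(√223, √58):Q], so Q(γ) = Q(√223, √58).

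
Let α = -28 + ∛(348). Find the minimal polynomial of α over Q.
m_α(x) = x^3 + 84x^2 + 2352x + 21604

Set β = α + 28 = ∛(348), so β^3 = 348. Then (α + 28)^3 - 348 = 0, i.e. α is a root of g(x) = (x + 28)^3 - 348 = x^3 + 84x^2 + 2352x + 21604. Since g(x) = h(x + 28) where h(x) = x^3 - 348, and h is irreducible over Q (because 348 is not a perfect cube, so h has no rational root, and a monic cubic with no rational root is irreducible), g is also irreducible (irreducibility is preserved under the substitution x → x + 28). Hence m_α(x) = x^3 + 84x^2 + 2352x + 21604.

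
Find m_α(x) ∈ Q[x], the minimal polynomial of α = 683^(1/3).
m_α(x) = x^3 - 683

α satisfies α^3 = 683, so x^3 - 683 annihilates α. By the rational root test, a rational root p/q (in lowest terms) of x^3 - 683 would satisfy p^3 = 683 q^3, forcing q = 1 and p^3 = 683; but 683 is not a perfect cube, contradiction. A monic cubic over Q with no rational root is irreducible (any nontrivial factorization would include a linear factor). Hence x^3 - 683 is the minimal polynomial of α, and in particular [Q(α):Q] = 3.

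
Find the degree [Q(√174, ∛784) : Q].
[Q(√174, ∛784) : Q] = 6

Let L = Q(√174, ∛784). Since Q(√174) ⊂ L and [Q(√174):Q] = 2, the tower law gives 2 | [L:Q]. Likewise Q(∛784) ⊂ L with [Q(∛784):Q] = 3 (because 784 is not a perfect cube), so 3 | [L:Q]. As gcd(2,3) = 1, [L:Q] is divisible by 6. Conversely L is generated over Q by √174 and ∛784, so [L:Q] ≤ 2·3 = 6. Therefore [Q(√174, ∛784) : Q] = 6.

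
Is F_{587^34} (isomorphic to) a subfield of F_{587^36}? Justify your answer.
No: F_{587^34} is not a subfield of F_{587^36}

F_{p^m} embeds in F_{p^n} iff m | n. Here 34 ∤ 36 (since 36 = 1·34 + 2 with remainder 2 ≠ 0), so F_{587^34} is not a subfield of F_{587^36}. Equivalently: if it were, the tower law would give 34 = [F_{587^34}:F_587] dividing [F_{587^36}:F_587] = 36, contradiction.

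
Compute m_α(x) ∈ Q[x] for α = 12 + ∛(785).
m_α(x) = x^3 - 36x^2 + 432x - 2513

Set β = α - 12 = ∛(785), so β^3 = 785. Then (α - 12)^3 - 785 = 0, i.e. α is a root of g(x) = (x - 12)^3 - 785 = x^3 - 36x^2 + 432x - 2513. Since g(x) = h(x - 12) where h(x) = x^3 - 785, and h is irreducible over Q (because 785 is not a perfect cube, so h has no rational root, and a monic cubic with no rational root is irreducible), g is also irreducible (irreducibility is preserved under the substitution x → x - 12). Hence m_α(x) = x^3 - 36x^2 + 432x - 2513.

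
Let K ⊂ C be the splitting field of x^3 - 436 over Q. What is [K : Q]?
[K : Q] = 6

The roots of x^3 - 436 are ∛436, ω∛436, ω^2∛436 where ω = e^(2πi/3) is a primitive cube root of unity, so K = Q(∛436, ω). Now [Q(∛436):Q] = 3 (since 436 is not a perfect cube, x^3 - 436 is irreducible) and [Q(ω):Q] = 2. Both 2 and 3 divide [K:Q], and [K:Q] ≤ 3·2 = 6, so [K:Q] = 6. (Equivalently: Q(∛436) ⊂ R but ω ∉ R, so [K : Q(∛436)] = 2.)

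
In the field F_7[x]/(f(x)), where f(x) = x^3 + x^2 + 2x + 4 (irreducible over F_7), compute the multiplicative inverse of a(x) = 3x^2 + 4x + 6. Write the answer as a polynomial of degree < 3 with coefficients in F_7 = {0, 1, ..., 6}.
a(x)^(-1) ≡ 3x^2 + 3x (mod f(x))

Since f is irreducible over F_7, F_7[x]/(f) is a field and a(x) ≠ 0 has an inverse. Apply the extended Euclidean algorithm to f(x) and a(x) in F_7[x]: f(x) = (5x + 3)·a(x) + (2x);  a(x) = (5x + 2)·(2x) + (6). The last nonzero remainder is the constant 6 = gcd(f, a) in F_7. Back-substituting through the division chain expresses 6 = s(x)·a(x) + t(x)·f(x) with s(x) ≡ 4x^2 + 4x (mod f), so (4x^2 + 4x)·a(x) ≡ 6 (mod f). Multiplying by 6^(-1) ≡ 6 in F_7 gives a(x)^(-1) ≡ 6·(4x^2 + 4x) ≡ 3x^2 + 3x (mod f). Check: (3x^2 + 4x + 6)·(3x^2 + 3x) = 2x^4 + 2x^2 + 4x ≡ 1 (mod x^3 + x^2 + 2x + 4).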